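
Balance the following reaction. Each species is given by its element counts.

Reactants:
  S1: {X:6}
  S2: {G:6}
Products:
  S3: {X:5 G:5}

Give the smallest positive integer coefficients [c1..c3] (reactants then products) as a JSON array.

X: 5·6+5·0 = 30 | 6·5 = 30
G: 5·0+5·6 = 30 | 6·5 = 30
gcd(5,5,6) = 1

Coefficients: [5, 5, 6]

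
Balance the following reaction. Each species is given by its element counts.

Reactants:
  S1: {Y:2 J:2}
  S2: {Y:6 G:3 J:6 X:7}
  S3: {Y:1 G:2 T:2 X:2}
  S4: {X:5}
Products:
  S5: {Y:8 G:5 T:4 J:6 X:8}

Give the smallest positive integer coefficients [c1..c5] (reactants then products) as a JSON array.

Y: 6·2+1·6+6·1+1·0 = 24 | 3·8 = 24
G: 6·0+1·3+6·2+1·0 = 15 | 3·5 = 15
T: 6·0+1·0+6·2+1·0 = 12 | 3·4 = 12
J: 6·2+1·6+6·0+1·0 = 18 | 3·6 = 18
X: 6·0+1·7+6·2+1·5 = 24 | 3·8 = 24
gcd(6,1,6,1,3) = 1

Coefficients: [6, 1, 6, 1, 3]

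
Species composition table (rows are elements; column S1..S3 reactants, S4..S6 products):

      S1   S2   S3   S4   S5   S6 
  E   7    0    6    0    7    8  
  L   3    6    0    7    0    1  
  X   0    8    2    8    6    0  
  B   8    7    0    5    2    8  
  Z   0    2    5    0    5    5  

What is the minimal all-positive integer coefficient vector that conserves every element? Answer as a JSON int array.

E: 3·7+5·0+3·6 = 39 | 5·0+1·7+4·8 = 39
L: 3·3+5·6+3·0 = 39 | 5·7+1·0+4·1 = 39
X: 3·0+5·8+3·2 = 46 | 5·8+1·6+4·0 = 46
B: 3·8+5·7+3·0 = 59 | 5·5+1·2+4·8 = 59
Z: 3·0+5·2+3·5 = 25 | 5·0+1·5+4·5 = 25
gcd(3,5,3,5,1,4) = 1

Coefficients: [3, 5, 3, 5, 1, 4]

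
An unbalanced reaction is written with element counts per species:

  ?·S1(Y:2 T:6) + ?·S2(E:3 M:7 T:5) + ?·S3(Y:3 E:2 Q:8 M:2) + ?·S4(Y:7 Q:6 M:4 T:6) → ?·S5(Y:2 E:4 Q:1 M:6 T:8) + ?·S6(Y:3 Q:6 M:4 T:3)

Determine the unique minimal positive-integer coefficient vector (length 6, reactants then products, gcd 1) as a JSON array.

Y: 4·2+6·0+3·3+1·7 = 24 | 6·2+4·3 = 24
E: 4·0+6·3+3·2+1·0 = 24 | 6·4+4·0 = 24
Q: 4·0+6·0+3·8+1·6 = 30 | 6·1+4·6 = 30
M: 4·0+6·7+3·2+1·4 = 52 | 6·6+4·4 = 52
T: 4·6+6·5+3·0+1·6 = 60 | 6·8+4·3 = 60
gcd(4,6,3,1,6,4) = 1

Coefficients: [4, 6, 3, 1, 6, 4]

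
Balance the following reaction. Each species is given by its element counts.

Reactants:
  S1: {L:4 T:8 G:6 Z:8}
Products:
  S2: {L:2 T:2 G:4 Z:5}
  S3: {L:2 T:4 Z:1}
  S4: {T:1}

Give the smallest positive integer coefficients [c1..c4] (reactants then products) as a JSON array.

L: 2·4 = 8 | 3·2+1·2+6·0 = 8
T: 2·8 = 16 | 3·2+1·4+6·1 = 16
G: 2·6 = 12 | 3·4+1·0+6·0 = 12
Z: 2·8 = 16 | 3·5+1·1+6·0 = 16
gcd(2,3,1,6) = 1

Coefficients: [2, 3, 1, 6]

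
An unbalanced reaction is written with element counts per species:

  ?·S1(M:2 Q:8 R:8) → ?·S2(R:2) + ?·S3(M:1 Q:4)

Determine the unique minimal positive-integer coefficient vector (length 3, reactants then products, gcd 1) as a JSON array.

Coefficients: [1, 4, 2]

M: 1·2 = 2 | 4·0+2·1 = 2
Q: 1·8 = 8 | 4·0+2·4 = 8
R: 1·8 = 8 | 4·2+2·0 = 8
gcd(1,4,2) = 1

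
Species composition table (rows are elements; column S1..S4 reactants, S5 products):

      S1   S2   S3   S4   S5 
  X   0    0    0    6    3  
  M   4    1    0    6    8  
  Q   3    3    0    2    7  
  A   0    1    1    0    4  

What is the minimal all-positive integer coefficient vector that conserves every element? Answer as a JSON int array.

Coefficients: [2, 2, 6, 1, 2]

X: 2·0+2·0+6·0+1·6 = 6 | 2·3 = 6
M: 2·4+2·1+6·0+1·6 = 16 | 2·8 = 16
Q: 2·3+2·3+6·0+1·2 = 14 | 2·7 = 14
A: 2·0+2·1+6·1+1·0 = 8 | 2·4 = 8
gcd(2,2,6,1,2) = 1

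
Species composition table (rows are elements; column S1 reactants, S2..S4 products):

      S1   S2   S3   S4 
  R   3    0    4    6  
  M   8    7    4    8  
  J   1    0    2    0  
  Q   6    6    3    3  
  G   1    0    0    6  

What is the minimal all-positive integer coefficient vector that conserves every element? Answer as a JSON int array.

Coefficients: [6, 4, 3, 1]

R: 6·3 = 18 | 4·0+3·4+1·6 = 18
M: 6·8 = 48 | 4·7+3·4+1·8 = 48
J: 6·1 = 6 | 4·0+3·2+1·0 = 6
Q: 6·6 = 36 | 4·6+3·3+1·3 = 36
G: 6·1 = 6 | 4·0+3·0+1·6 = 6
gcd(6,4,3,1) = 1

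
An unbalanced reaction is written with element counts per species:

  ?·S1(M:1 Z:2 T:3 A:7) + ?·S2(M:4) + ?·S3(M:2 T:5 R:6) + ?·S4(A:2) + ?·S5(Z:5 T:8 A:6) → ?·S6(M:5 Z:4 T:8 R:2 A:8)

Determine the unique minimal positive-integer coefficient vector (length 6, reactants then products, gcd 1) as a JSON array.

Coefficients: [2, 6, 2, 5, 4, 6]

M: 2·1+6·4+2·2+5·0+4·0 = 30 | 6·5 = 30
Z: 2·2+6·0+2·0+5·0+4·5 = 24 | 6·4 = 24
T: 2·3+6·0+2·5+5·0+4·8 = 48 | 6·8 = 48
R: 2·0+6·0+2·6+5·0+4·0 = 12 | 6·2 = 12
A: 2·7+6·0+2·0+5·2+4·6 = 48 | 6·8 = 48
gcd(2,6,2,5,4,6) = 1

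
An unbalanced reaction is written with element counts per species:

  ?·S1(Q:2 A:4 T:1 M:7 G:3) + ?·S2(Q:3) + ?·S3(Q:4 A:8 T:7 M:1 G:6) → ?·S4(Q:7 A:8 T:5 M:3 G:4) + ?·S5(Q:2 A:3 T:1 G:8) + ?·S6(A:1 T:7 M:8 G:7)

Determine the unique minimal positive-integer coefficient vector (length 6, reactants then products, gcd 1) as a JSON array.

Coefficients: [3, 6, 5, 6, 1, 1]

Q: 3·2+6·3+5·4 = 44 | 6·7+1·2+1·0 = 44
A: 3·4+6·0+5·8 = 52 | 6·8+1·3+1·1 = 52
T: 3·1+6·0+5·7 = 38 | 6·5+1·1+1·7 = 38
M: 3·7+6·0+5·1 = 26 | 6·3+1·0+1·8 = 26
G: 3·3+6·0+5·6 = 39 | 6·4+1·8+1·7 = 39
gcd(3,6,5,6,1,1) = 1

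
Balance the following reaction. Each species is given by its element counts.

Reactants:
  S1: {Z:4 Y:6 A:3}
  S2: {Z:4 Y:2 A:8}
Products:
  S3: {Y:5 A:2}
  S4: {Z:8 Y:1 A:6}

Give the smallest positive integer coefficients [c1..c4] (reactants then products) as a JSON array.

Z: 4·4+2·4 = 24 | 5·0+3·8 = 24
Y: 4·6+2·2 = 28 | 5·5+3·1 = 28
A: 4·3+2·8 = 28 | 5·2+3·6 = 28
gcd(4,2,5,3) = 1

Coefficients: [4, 2, 5, 3]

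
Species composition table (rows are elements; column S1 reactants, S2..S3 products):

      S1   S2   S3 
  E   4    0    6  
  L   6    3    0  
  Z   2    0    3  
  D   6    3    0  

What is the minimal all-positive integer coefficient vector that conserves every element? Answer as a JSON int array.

E: 3·4 = 12 | 6·0+2·6 = 12
L: 3·6 = 18 | 6·3+2·0 = 18
Z: 3·2 = 6 | 6·0+2·3 = 6
D: 3·6 = 18 | 6·3+2·0 = 18
gcd(3,6,2) = 1

Coefficients: [3, 6, 2]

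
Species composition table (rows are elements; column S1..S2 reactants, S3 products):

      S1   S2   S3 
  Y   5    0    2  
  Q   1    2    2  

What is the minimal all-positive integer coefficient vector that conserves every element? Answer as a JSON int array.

Coefficients: [2, 4, 5]

Y: 2·5+4·0 = 10 | 5·2 = 10
Q: 2·1+4·2 = 10 | 5·2 = 10
gcd(2,4,5) = 1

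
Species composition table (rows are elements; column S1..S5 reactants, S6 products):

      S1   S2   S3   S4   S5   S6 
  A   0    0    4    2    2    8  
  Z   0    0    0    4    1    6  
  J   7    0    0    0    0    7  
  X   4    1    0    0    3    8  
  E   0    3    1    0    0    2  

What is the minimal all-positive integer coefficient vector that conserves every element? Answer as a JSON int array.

Coefficients: [5, 2, 4, 6, 6, 5]

A: 5·0+2·0+4·4+6·2+6·2 = 40 | 5·8 = 40
Z: 5·0+2·0+4·0+6·4+6·1 = 30 | 5·6 = 30
J: 5·7+2·0+4·0+6·0+6·0 = 35 | 5·7 = 35
X: 5·4+2·1+4·0+6·0+6·3 = 40 | 5·8 = 40
E: 5·0+2·3+4·1+6·0+6·0 = 10 | 5·2 = 10
gcd(5,2,4,6,6,5) = 1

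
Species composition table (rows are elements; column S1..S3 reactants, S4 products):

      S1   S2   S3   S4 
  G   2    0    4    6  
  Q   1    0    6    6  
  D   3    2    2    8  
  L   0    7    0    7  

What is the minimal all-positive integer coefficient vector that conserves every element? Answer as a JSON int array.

Coefficients: [6, 4, 3, 4]

G: 6·2+4·0+3·4 = 24 | 4·6 = 24
Q: 6·1+4·0+3·6 = 24 | 4·6 = 24
D: 6·3+4·2+3·2 = 32 | 4·8 = 32
L: 6·0+4·7+3·0 = 28 | 4·7 = 28
gcd(6,4,3,4) = 1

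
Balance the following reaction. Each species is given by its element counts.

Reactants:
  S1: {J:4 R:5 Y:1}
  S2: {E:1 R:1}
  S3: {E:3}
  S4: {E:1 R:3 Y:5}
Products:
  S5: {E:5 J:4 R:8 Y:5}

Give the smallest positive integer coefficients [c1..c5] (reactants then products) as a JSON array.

E: 5·0+3·1+6·3+4·1 = 25 | 5·5 = 25
J: 5·4+3·0+6·0+4·0 = 20 | 5·4 = 20
R: 5·5+3·1+6·0+4·3 = 40 | 5·8 = 40
Y: 5·1+3·0+6·0+4·5 = 25 | 5·5 = 25
gcd(5,3,6,4,5) = 1

Coefficients: [5, 3, 6, 4, 5]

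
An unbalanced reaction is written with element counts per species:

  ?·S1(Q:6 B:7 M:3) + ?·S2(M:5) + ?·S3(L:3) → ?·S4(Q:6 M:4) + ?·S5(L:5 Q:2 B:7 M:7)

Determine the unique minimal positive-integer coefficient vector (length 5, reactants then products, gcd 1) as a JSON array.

Coefficients: [3, 4, 5, 2, 3]

L: 3·0+4·0+5·3 = 15 | 2·0+3·5 = 15
Q: 3·6+4·0+5·0 = 18 | 2·6+3·2 = 18
B: 3·7+4·0+5·0 = 21 | 2·0+3·7 = 21
M: 3·3+4·5+5·0 = 29 | 2·4+3·7 = 29
gcd(3,4,5,2,3) = 1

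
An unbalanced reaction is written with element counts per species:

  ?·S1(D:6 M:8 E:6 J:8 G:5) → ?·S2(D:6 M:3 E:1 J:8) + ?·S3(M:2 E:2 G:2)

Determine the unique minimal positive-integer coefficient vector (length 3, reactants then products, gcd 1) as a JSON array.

D: 2·6 = 12 | 2·6+5·0 = 12
M: 2·8 = 16 | 2·3+5·2 = 16
E: 2·6 = 12 | 2·1+5·2 = 12
J: 2·8 = 16 | 2·8+5·0 = 16
G: 2·5 = 10 | 2·0+5·2 = 10
gcd(2,2,5) = 1

Coefficients: [2, 2, 5]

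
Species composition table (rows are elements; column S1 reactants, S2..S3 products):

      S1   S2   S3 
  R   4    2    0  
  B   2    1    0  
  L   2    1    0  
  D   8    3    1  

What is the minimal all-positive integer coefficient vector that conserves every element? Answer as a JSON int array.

Coefficients: [1, 2, 2]

R: 1·4 = 4 | 2·2+2·0 = 4
B: 1·2 = 2 | 2·1+2·0 = 2
L: 1·2 = 2 | 2·1+2·0 = 2
D: 1·8 = 8 | 2·3+2·1 = 8
gcd(1,2,2) = 1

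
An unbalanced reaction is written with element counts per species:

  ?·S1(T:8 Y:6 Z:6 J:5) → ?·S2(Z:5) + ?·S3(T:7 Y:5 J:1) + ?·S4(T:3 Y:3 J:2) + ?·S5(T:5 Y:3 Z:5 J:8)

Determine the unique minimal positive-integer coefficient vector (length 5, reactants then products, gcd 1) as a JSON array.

T: 5·8 = 40 | 4·0+3·7+3·3+2·5 = 40
Y: 5·6 = 30 | 4·0+3·5+3·3+2·3 = 30
Z: 5·6 = 30 | 4·5+3·0+3·0+2·5 = 30
J: 5·5 = 25 | 4·0+3·1+3·2+2·8 = 25
gcd(5,4,3,3,2) = 1

Coefficients: [5, 4, 3, 3, 2]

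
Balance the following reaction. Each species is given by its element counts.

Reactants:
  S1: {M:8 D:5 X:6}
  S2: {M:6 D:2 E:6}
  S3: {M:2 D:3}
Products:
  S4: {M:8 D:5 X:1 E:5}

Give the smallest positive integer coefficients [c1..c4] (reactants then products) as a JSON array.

Coefficients: [1, 5, 5, 6]

M: 1·8+5·6+5·2 = 48 | 6·8 = 48
D: 1·5+5·2+5·3 = 30 | 6·5 = 30
X: 1·6+5·0+5·0 = 6 | 6·1 = 6
E: 1·0+5·6+5·0 = 30 | 6·5 = 30
gcd(1,5,5,6) = 1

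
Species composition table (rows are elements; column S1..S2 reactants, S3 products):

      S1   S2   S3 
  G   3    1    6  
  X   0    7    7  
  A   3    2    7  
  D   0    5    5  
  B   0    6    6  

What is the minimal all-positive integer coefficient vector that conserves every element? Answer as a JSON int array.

G: 5·3+3·1 = 18 | 3·6 = 18
X: 5·0+3·7 = 21 | 3·7 = 21
A: 5·3+3·2 = 21 | 3·7 = 21
D: 5·0+3·5 = 15 | 3·5 = 15
B: 5·0+3·6 = 18 | 3·6 = 18
gcd(5,3,3) = 1

Coefficients: [5, 3, 3]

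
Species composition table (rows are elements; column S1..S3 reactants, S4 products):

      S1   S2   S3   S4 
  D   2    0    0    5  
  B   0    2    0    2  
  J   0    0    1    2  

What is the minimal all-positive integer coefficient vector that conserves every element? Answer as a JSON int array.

D: 5·2+2·0+4·0 = 10 | 2·5 = 10
B: 5·0+2·2+4·0 = 4 | 2·2 = 4
J: 5·0+2·0+4·1 = 4 | 2·2 = 4
gcd(5,2,4,2) = 1

Coefficients: [5, 2, 4, 2]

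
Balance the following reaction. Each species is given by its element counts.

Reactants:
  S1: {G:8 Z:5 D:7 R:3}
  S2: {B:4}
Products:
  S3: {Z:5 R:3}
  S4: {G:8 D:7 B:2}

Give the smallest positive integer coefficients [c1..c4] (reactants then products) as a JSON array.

Coefficients: [2, 1, 2, 2]

G: 2·8+1·0 = 16 | 2·0+2·8 = 16
Z: 2·5+1·0 = 10 | 2·5+2·0 = 10
D: 2·7+1·0 = 14 | 2·0+2·7 = 14
B: 2·0+1·4 = 4 | 2·0+2·2 = 4
R: 2·3+1·0 = 6 | 2·3+2·0 = 6
gcd(2,1,2,2) = 1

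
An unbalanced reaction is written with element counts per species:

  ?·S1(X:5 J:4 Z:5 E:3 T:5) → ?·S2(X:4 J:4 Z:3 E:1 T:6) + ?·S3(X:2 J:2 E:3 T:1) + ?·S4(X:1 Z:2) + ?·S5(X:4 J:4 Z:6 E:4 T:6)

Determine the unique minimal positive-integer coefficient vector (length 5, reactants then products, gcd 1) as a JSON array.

X: 4·5 = 20 | 2·4+2·2+4·1+1·4 = 20
J: 4·4 = 16 | 2·4+2·2+4·0+1·4 = 16
Z: 4·5 = 20 | 2·3+2·0+4·2+1·6 = 20
E: 4·3 = 12 | 2·1+2·3+4·0+1·4 = 12
T: 4·5 = 20 | 2·6+2·1+4·0+1·6 = 20
gcd(4,2,2,4,1) = 1

Coefficients: [4, 2, 2, 4, 1]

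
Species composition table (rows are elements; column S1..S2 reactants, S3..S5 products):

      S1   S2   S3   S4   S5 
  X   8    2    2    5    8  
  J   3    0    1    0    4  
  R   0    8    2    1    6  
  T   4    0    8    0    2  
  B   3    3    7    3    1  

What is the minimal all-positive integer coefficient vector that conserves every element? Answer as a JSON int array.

X: 3·8+2·2 = 28 | 1·2+2·5+2·8 = 28
J: 3·3+2·0 = 9 | 1·1+2·0+2·4 = 9
R: 3·0+2·8 = 16 | 1·2+2·1+2·6 = 16
T: 3·4+2·0 = 12 | 1·8+2·0+2·2 = 12
B: 3·3+2·3 = 15 | 1·7+2·3+2·1 = 15
gcd(3,2,1,2,2) = 1

Coefficients: [3, 2, 1, 2, 2]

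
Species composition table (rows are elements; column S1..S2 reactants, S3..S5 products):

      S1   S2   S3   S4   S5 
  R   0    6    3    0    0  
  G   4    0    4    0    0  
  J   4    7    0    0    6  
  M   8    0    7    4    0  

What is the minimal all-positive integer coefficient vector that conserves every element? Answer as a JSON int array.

R: 4·0+2·6 = 12 | 4·3+1·0+5·0 = 12
G: 4·4+2·0 = 16 | 4·4+1·0+5·0 = 16
J: 4·4+2·7 = 30 | 4·0+1·0+5·6 = 30
M: 4·8+2·0 = 32 | 4·7+1·4+5·0 = 32
gcd(4,2,4,1,5) = 1

Coefficients: [4, 2, 4, 1, 5]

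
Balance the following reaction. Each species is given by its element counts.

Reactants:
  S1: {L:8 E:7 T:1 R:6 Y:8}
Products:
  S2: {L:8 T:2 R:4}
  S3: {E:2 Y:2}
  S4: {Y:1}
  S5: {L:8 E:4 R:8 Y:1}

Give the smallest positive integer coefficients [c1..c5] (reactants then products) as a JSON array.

L: 2·8 = 16 | 1·8+5·0+5·0+1·8 = 16
E: 2·7 = 14 | 1·0+5·2+5·0+1·4 = 14
T: 2·1 = 2 | 1·2+5·0+5·0+1·0 = 2
R: 2·6 = 12 | 1·4+5·0+5·0+1·8 = 12
Y: 2·8 = 16 | 1·0+5·2+5·1+1·1 = 16
gcd(2,1,5,5,1) = 1

Coefficients: [2, 1, 5, 5, 1]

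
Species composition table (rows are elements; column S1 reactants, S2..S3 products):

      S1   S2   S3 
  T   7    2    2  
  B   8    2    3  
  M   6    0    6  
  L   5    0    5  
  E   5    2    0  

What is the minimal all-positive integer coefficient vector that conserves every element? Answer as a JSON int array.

T: 2·7 = 14 | 5·2+2·2 = 14
B: 2·8 = 16 | 5·2+2·3 = 16
M: 2·6 = 12 | 5·0+2·6 = 12
L: 2·5 = 10 | 5·0+2·5 = 10
E: 2·5 = 10 | 5·2+2·0 = 10
gcd(2,5,2) = 1

Coefficients: [2, 5, 2]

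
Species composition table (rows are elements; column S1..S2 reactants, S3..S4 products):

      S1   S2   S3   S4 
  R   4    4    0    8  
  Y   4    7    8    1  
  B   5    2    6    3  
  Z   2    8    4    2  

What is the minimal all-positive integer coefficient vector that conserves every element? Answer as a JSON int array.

R: 5·4+1·4 = 24 | 3·0+3·8 = 24
Y: 5·4+1·7 = 27 | 3·8+3·1 = 27
B: 5·5+1·2 = 27 | 3·6+3·3 = 27
Z: 5·2+1·8 = 18 | 3·4+3·2 = 18
gcd(5,1,3,3) = 1

Coefficients: [5, 1, 3, 3]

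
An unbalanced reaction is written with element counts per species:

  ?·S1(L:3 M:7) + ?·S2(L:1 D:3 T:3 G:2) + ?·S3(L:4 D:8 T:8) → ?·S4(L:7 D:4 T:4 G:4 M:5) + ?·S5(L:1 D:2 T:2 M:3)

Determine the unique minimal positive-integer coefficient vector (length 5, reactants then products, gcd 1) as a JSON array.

L: 4·3+4·1+1·4 = 20 | 2·7+6·1 = 20
D: 4·0+4·3+1·8 = 20 | 2·4+6·2 = 20
T: 4·0+4·3+1·8 = 20 | 2·4+6·2 = 20
G: 4·0+4·2+1·0 = 8 | 2·4+6·0 = 8
M: 4·7+4·0+1·0 = 28 | 2·5+6·3 = 28
gcd(4,4,1,2,6) = 1

Coefficients: [4, 4, 1, 2, 6]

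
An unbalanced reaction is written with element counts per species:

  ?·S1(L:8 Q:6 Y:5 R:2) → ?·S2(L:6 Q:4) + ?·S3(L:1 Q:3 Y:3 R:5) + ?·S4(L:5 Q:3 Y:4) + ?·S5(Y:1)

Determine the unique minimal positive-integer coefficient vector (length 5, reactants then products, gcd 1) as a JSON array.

L: 5·8 = 40 | 3·6+2·1+4·5+3·0 = 40
Q: 5·6 = 30 | 3·4+2·3+4·3+3·0 = 30
Y: 5·5 = 25 | 3·0+2·3+4·4+3·1 = 25
R: 5·2 = 10 | 3·0+2·5+4·0+3·0 = 10
gcd(5,3,2,4,3) = 1

Coefficients: [5, 3, 2, 4, 3]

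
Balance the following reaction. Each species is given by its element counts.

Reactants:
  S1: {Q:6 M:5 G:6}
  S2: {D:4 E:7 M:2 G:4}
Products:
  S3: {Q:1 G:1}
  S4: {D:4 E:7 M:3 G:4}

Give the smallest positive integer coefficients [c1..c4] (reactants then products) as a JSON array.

Coefficients: [1, 5, 6, 5]

D: 1·0+5·4 = 20 | 6·0+5·4 = 20
Q: 1·6+5·0 = 6 | 6·1+5·0 = 6
E: 1·0+5·7 = 35 | 6·0+5·7 = 35
M: 1·5+5·2 = 15 | 6·0+5·3 = 15
G: 1·6+5·4 = 26 | 6·1+5·4 = 26
gcd(1,5,6,5) = 1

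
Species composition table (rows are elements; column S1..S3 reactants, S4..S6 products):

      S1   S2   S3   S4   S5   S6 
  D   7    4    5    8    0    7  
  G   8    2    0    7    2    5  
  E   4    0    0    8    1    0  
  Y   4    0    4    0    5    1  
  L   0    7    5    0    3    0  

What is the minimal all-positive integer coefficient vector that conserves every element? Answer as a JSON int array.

Coefficients: [5, 1, 1, 2, 4, 4]

D: 5·7+1·4+1·5 = 44 | 2·8+4·0+4·7 = 44
G: 5·8+1·2+1·0 = 42 | 2·7+4·2+4·5 = 42
E: 5·4+1·0+1·0 = 20 | 2·8+4·1+4·0 = 20
Y: 5·4+1·0+1·4 = 24 | 2·0+4·5+4·1 = 24
L: 5·0+1·7+1·5 = 12 | 2·0+4·3+4·0 = 12
gcd(5,1,1,2,4,4) = 1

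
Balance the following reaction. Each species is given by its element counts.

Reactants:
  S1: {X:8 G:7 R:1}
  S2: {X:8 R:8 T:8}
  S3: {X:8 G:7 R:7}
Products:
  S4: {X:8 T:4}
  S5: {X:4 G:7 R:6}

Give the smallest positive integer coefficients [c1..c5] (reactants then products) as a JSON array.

Coefficients: [5, 3, 1, 6, 6]

X: 5·8+3·8+1·8 = 72 | 6·8+6·4 = 72
G: 5·7+3·0+1·7 = 42 | 6·0+6·7 = 42
R: 5·1+3·8+1·7 = 36 | 6·0+6·6 = 36
T: 5·0+3·8+1·0 = 24 | 6·4+6·0 = 24
gcd(5,3,1,6,6) = 1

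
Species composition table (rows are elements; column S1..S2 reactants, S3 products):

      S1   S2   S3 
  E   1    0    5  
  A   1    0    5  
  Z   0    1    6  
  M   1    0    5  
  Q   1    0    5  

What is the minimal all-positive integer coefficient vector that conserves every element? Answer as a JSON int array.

Coefficients: [5, 6, 1]

E: 5·1+6·0 = 5 | 1·5 = 5
A: 5·1+6·0 = 5 | 1·5 = 5
Z: 5·0+6·1 = 6 | 1·6 = 6
M: 5·1+6·0 = 5 | 1·5 = 5
Q: 5·1+6·0 = 5 | 1·5 = 5
gcd(5,6,1) = 1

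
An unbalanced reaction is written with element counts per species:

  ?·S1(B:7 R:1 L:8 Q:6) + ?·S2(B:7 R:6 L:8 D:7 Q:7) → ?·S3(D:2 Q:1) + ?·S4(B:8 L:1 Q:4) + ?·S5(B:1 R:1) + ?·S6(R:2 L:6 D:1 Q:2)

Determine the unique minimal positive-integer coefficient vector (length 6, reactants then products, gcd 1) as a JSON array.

Coefficients: [3, 2, 4, 4, 3, 6]

B: 3·7+2·7 = 35 | 4·0+4·8+3·1+6·0 = 35
R: 3·1+2·6 = 15 | 4·0+4·0+3·1+6·2 = 15
L: 3·8+2·8 = 40 | 4·0+4·1+3·0+6·6 = 40
D: 3·0+2·7 = 14 | 4·2+4·0+3·0+6·1 = 14
Q: 3·6+2·7 = 32 | 4·1+4·4+3·0+6·2 = 32
gcd(3,2,4,4,3,6) = 1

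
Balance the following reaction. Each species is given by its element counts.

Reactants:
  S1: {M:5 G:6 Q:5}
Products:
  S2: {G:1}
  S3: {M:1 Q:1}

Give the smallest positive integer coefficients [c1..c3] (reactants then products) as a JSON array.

M: 1·5 = 5 | 6·0+5·1 = 5
G: 1·6 = 6 | 6·1+5·0 = 6
Q: 1·5 = 5 | 6·0+5·1 = 5
gcd(1,6,5) = 1

Coefficients: [1, 6, 5]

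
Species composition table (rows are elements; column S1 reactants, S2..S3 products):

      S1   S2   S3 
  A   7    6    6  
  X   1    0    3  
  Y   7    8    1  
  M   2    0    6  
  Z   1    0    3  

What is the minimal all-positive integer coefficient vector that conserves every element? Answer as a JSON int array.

A: 6·7 = 42 | 5·6+2·6 = 42
X: 6·1 = 6 | 5·0+2·3 = 6
Y: 6·7 = 42 | 5·8+2·1 = 42
M: 6·2 = 12 | 5·0+2·6 = 12
Z: 6·1 = 6 | 5·0+2·3 = 6
gcd(6,5,2) = 1

Coefficients: [6, 5, 2]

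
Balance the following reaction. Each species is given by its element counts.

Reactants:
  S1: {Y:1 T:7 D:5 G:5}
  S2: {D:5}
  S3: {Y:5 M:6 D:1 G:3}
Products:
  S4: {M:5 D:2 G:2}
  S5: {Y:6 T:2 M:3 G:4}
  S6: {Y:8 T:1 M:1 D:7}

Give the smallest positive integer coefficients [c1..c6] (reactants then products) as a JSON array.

Y: 1·1+1·0+5·5 = 26 | 4·0+3·6+1·8 = 26
T: 1·7+1·0+5·0 = 7 | 4·0+3·2+1·1 = 7
M: 1·0+1·0+5·6 = 30 | 4·5+3·3+1·1 = 30
D: 1·5+1·5+5·1 = 15 | 4·2+3·0+1·7 = 15
G: 1·5+1·0+5·3 = 20 | 4·2+3·4+1·0 = 20
gcd(1,1,5,4,3,1) = 1

Coefficients: [1, 1, 5, 4, 3, 1]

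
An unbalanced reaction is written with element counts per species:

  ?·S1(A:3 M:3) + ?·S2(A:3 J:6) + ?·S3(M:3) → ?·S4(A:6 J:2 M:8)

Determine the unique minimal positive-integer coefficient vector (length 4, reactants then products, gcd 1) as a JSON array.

Coefficients: [5, 1, 3, 3]

A: 5·3+1·3+3·0 = 18 | 3·6 = 18
J: 5·0+1·6+3·0 = 6 | 3·2 = 6
M: 5·3+1·0+3·3 = 24 | 3·8 = 24
gcd(5,1,3,3) = 1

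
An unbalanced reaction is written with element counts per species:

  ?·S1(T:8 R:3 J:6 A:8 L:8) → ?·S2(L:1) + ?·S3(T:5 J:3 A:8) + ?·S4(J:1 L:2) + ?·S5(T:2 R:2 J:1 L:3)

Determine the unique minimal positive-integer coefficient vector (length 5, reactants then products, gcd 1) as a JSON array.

T: 2·8 = 16 | 1·0+2·5+3·0+3·2 = 16
R: 2·3 = 6 | 1·0+2·0+3·0+3·2 = 6
J: 2·6 = 12 | 1·0+2·3+3·1+3·1 = 12
A: 2·8 = 16 | 1·0+2·8+3·0+3·0 = 16
L: 2·8 = 16 | 1·1+2·0+3·2+3·3 = 16
gcd(2,1,2,3,3) = 1

Coefficients: [2, 1, 2, 3, 3]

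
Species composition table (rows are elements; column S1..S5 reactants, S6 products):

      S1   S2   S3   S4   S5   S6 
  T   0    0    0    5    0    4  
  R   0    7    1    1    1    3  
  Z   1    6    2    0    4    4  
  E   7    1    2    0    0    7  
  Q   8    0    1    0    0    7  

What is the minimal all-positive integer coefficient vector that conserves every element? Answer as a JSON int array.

T: 4·0+1·0+3·0+4·5+1·0 = 20 | 5·4 = 20
R: 4·0+1·7+3·1+4·1+1·1 = 15 | 5·3 = 15
Z: 4·1+1·6+3·2+4·0+1·4 = 20 | 5·4 = 20
E: 4·7+1·1+3·2+4·0+1·0 = 35 | 5·7 = 35
Q: 4·8+1·0+3·1+4·0+1·0 = 35 | 5·7 = 35
gcd(4,1,3,4,1,5) = 1

Coefficients: [4, 1, 3, 4, 1, 5]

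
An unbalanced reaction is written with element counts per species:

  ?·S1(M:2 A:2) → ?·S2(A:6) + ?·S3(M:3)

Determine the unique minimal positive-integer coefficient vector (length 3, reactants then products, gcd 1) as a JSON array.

Coefficients: [3, 1, 2]

M: 3·2 = 6 | 1·0+2·3 = 6
A: 3·2 = 6 | 1·6+2·0 = 6
gcd(3,1,2) = 1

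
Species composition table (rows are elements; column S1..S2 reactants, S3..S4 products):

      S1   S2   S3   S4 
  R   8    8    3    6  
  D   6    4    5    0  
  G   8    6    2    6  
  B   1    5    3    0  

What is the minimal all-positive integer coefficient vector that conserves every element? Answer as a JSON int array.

R: 3·8+3·8 = 48 | 6·3+5·6 = 48
D: 3·6+3·4 = 30 | 6·5+5·0 = 30
G: 3·8+3·6 = 42 | 6·2+5·6 = 42
B: 3·1+3·5 = 18 | 6·3+5·0 = 18
gcd(3,3,6,5) = 1

Coefficients: [3, 3, 6, 5]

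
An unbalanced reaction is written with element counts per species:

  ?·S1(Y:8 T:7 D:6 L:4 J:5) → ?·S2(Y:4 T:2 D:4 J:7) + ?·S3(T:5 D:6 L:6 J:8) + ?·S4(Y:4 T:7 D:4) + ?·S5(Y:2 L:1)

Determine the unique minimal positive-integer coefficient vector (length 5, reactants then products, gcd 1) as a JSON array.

Coefficients: [3, 1, 1, 2, 6]

Y: 3·8 = 24 | 1·4+1·0+2·4+6·2 = 24
T: 3·7 = 21 | 1·2+1·5+2·7+6·0 = 21
D: 3·6 = 18 | 1·4+1·6+2·4+6·0 = 18
L: 3·4 = 12 | 1·0+1·6+2·0+6·1 = 12
J: 3·5 = 15 | 1·7+1·8+2·0+6·0 = 15
gcd(3,1,1,2,6) = 1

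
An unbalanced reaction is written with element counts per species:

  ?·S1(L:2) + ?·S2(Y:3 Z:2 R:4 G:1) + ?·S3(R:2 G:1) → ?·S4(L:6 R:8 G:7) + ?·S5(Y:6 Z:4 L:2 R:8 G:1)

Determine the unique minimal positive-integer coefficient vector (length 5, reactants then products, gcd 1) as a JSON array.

Y: 6·0+6·3+4·0 = 18 | 1·0+3·6 = 18
Z: 6·0+6·2+4·0 = 12 | 1·0+3·4 = 12
L: 6·2+6·0+4·0 = 12 | 1·6+3·2 = 12
R: 6·0+6·4+4·2 = 32 | 1·8+3·8 = 32
G: 6·0+6·1+4·1 = 10 | 1·7+3·1 = 10
gcd(6,6,4,1,3) = 1

Coefficients: [6, 6, 4, 1, 3]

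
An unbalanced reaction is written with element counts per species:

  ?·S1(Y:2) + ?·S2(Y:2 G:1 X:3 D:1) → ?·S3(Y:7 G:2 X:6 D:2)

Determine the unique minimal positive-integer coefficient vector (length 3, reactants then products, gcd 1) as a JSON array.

Y: 3·2+4·2 = 14 | 2·7 = 14
G: 3·0+4·1 = 4 | 2·2 = 4
X: 3·0+4·3 = 12 | 2·6 = 12
D: 3·0+4·1 = 4 | 2·2 = 4
gcd(3,4,2) = 1

Coefficients: [3, 4, 2]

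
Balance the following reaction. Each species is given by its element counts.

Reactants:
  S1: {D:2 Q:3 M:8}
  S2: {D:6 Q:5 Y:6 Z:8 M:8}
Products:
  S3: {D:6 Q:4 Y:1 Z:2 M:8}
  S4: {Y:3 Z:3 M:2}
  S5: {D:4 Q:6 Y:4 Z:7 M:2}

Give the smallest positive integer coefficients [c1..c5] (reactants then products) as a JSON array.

Coefficients: [1, 5, 4, 6, 2]

D: 1·2+5·6 = 32 | 4·6+6·0+2·4 = 32
Q: 1·3+5·5 = 28 | 4·4+6·0+2·6 = 28
Y: 1·0+5·6 = 30 | 4·1+6·3+2·4 = 30
Z: 1·0+5·8 = 40 | 4·2+6·3+2·7 = 40
M: 1·8+5·8 = 48 | 4·8+6·2+2·2 = 48
gcd(1,5,4,6,2) = 1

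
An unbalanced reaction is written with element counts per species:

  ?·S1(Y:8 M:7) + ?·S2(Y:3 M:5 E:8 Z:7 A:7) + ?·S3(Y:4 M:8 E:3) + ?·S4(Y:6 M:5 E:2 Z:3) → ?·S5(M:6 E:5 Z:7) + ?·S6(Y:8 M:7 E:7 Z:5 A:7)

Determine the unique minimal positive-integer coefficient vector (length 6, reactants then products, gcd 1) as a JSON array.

Y: 1·8+6·3+1·4+3·6 = 48 | 3·0+6·8 = 48
M: 1·7+6·5+1·8+3·5 = 60 | 3·6+6·7 = 60
E: 1·0+6·8+1·3+3·2 = 57 | 3·5+6·7 = 57
Z: 1·0+6·7+1·0+3·3 = 51 | 3·7+6·5 = 51
A: 1·0+6·7+1·0+3·0 = 42 | 3·0+6·7 = 42
gcd(1,6,1,3,3,6) = 1

Coefficients: [1, 6, 1, 3, 3, 6]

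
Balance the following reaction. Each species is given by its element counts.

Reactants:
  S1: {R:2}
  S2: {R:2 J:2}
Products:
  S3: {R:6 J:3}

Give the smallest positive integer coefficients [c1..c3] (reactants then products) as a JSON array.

R: 3·2+3·2 = 12 | 2·6 = 12
J: 3·0+3·2 = 6 | 2·3 = 6
gcd(3,3,2) = 1

Coefficients: [3, 3, 2]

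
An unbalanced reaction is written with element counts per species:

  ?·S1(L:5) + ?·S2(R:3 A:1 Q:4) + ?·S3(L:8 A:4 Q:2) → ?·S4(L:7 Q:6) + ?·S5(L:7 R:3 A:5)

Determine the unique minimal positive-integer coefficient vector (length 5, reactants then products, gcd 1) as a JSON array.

Coefficients: [6, 5, 5, 5, 5]

L: 6·5+5·0+5·8 = 70 | 5·7+5·7 = 70
R: 6·0+5·3+5·0 = 15 | 5·0+5·3 = 15
A: 6·0+5·1+5·4 = 25 | 5·0+5·5 = 25
Q: 6·0+5·4+5·2 = 30 | 5·6+5·0 = 30
gcd(6,5,5,5,5) = 1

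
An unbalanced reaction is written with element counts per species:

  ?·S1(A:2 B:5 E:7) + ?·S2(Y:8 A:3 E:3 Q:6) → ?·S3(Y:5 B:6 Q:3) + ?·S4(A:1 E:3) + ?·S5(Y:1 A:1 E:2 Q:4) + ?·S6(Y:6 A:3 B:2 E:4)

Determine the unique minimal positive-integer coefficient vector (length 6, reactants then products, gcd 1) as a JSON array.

Y: 4·0+5·8 = 40 | 2·5+5·0+6·1+4·6 = 40
A: 4·2+5·3 = 23 | 2·0+5·1+6·1+4·3 = 23
B: 4·5+5·0 = 20 | 2·6+5·0+6·0+4·2 = 20
E: 4·7+5·3 = 43 | 2·0+5·3+6·2+4·4 = 43
Q: 4·0+5·6 = 30 | 2·3+5·0+6·4+4·0 = 30
gcd(4,5,2,5,6,4) = 1

Coefficients: [4, 5, 2, 5, 6, 4]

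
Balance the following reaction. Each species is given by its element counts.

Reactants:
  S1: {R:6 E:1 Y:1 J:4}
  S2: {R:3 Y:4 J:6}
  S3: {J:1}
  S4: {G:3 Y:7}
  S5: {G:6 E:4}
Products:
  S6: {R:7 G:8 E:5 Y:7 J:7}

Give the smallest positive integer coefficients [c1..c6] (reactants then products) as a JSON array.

R: 3·6+1·3+3·0+2·0+3·0 = 21 | 3·7 = 21
G: 3·0+1·0+3·0+2·3+3·6 = 24 | 3·8 = 24
E: 3·1+1·0+3·0+2·0+3·4 = 15 | 3·5 = 15
Y: 3·1+1·4+3·0+2·7+3·0 = 21 | 3·7 = 21
J: 3·4+1·6+3·1+2·0+3·0 = 21 | 3·7 = 21
gcd(3,1,3,2,3,3) = 1

Coefficients: [3, 1, 3, 2, 3, 3]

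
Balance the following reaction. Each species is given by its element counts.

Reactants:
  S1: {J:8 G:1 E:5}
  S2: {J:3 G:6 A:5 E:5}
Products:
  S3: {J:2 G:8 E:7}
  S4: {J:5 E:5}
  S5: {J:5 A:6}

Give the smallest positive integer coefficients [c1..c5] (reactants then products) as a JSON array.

Coefficients: [4, 6, 5, 3, 5]

J: 4·8+6·3 = 50 | 5·2+3·5+5·5 = 50
G: 4·1+6·6 = 40 | 5·8+3·0+5·0 = 40
A: 4·0+6·5 = 30 | 5·0+3·0+5·6 = 30
E: 4·5+6·5 = 50 | 5·7+3·5+5·0 = 50
gcd(4,6,5,3,5) = 1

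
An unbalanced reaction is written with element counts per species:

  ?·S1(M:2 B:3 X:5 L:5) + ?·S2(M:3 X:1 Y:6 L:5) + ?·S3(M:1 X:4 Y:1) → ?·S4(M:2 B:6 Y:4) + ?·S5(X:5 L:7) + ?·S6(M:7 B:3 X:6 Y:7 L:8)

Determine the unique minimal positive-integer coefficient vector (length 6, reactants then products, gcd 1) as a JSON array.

Coefficients: [5, 4, 1, 1, 3, 3]

M: 5·2+4·3+1·1 = 23 | 1·2+3·0+3·7 = 23
B: 5·3+4·0+1·0 = 15 | 1·6+3·0+3·3 = 15
X: 5·5+4·1+1·4 = 33 | 1·0+3·5+3·6 = 33
Y: 5·0+4·6+1·1 = 25 | 1·4+3·0+3·7 = 25
L: 5·5+4·5+1·0 = 45 | 1·0+3·7+3·8 = 45
gcd(5,4,1,1,3,3) = 1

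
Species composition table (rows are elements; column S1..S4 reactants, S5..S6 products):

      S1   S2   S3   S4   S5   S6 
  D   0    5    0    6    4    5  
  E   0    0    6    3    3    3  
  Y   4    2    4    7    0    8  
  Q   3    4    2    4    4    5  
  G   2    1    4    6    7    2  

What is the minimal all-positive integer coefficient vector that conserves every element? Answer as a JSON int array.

D: 1·0+5·5+3·0+2·6 = 37 | 3·4+5·5 = 37
E: 1·0+5·0+3·6+2·3 = 24 | 3·3+5·3 = 24
Y: 1·4+5·2+3·4+2·7 = 40 | 3·0+5·8 = 40
Q: 1·3+5·4+3·2+2·4 = 37 | 3·4+5·5 = 37
G: 1·2+5·1+3·4+2·6 = 31 | 3·7+5·2 = 31
gcd(1,5,3,2,3,5) = 1

Coefficients: [1, 5, 3, 2, 3, 5]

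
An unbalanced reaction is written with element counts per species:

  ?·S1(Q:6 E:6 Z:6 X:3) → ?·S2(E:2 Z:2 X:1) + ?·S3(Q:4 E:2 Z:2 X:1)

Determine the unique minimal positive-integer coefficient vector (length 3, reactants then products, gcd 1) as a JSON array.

Coefficients: [2, 3, 3]

Q: 2·6 = 12 | 3·0+3·4 = 12
E: 2·6 = 12 | 3·2+3·2 = 12
Z: 2·6 = 12 | 3·2+3·2 = 12
X: 2·3 = 6 | 3·1+3·1 = 6
gcd(2,3,3) = 1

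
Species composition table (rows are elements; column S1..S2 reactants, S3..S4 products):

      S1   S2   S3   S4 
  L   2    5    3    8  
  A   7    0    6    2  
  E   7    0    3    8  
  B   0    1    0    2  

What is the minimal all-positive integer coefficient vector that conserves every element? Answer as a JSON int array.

Coefficients: [2, 2, 2, 1]

L: 2·2+2·5 = 14 | 2·3+1·8 = 14
A: 2·7+2·0 = 14 | 2·6+1·2 = 14
E: 2·7+2·0 = 14 | 2·3+1·8 = 14
B: 2·0+2·1 = 2 | 2·0+1·2 = 2
gcd(2,2,2,1) = 1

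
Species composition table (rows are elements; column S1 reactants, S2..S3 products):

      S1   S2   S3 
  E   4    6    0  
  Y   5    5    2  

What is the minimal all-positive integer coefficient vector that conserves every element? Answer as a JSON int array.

Coefficients: [6, 4, 5]

E: 6·4 = 24 | 4·6+5·0 = 24
Y: 6·5 = 30 | 4·5+5·2 = 30
gcd(6,4,5) = 1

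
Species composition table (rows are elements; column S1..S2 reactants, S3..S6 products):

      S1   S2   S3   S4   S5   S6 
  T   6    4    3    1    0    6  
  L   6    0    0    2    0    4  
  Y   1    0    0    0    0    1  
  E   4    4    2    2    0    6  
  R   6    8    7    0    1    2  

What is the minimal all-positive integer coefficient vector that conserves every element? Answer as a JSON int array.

T: 2·6+5·4 = 32 | 6·3+2·1+6·0+2·6 = 32
L: 2·6+5·0 = 12 | 6·0+2·2+6·0+2·4 = 12
Y: 2·1+5·0 = 2 | 6·0+2·0+6·0+2·1 = 2
E: 2·4+5·4 = 28 | 6·2+2·2+6·0+2·6 = 28
R: 2·6+5·8 = 52 | 6·7+2·0+6·1+2·2 = 52
gcd(2,5,6,2,6,2) = 1

Coefficients: [2, 5, 6, 2, 6, 2]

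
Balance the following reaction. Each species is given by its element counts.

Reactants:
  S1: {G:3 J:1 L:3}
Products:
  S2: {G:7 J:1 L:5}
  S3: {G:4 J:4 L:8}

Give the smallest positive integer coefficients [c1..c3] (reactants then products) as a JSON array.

Coefficients: [6, 2, 1]

G: 6·3 = 18 | 2·7+1·4 = 18
J: 6·1 = 6 | 2·1+1·4 = 6
L: 6·3 = 18 | 2·5+1·8 = 18
gcd(6,2,1) = 1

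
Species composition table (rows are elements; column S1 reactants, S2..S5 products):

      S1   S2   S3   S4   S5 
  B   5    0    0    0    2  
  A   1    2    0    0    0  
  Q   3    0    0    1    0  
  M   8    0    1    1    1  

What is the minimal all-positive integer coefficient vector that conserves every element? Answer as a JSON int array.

Coefficients: [2, 1, 5, 6, 5]

B: 2·5 = 10 | 1·0+5·0+6·0+5·2 = 10
A: 2·1 = 2 | 1·2+5·0+6·0+5·0 = 2
Q: 2·3 = 6 | 1·0+5·0+6·1+5·0 = 6
M: 2·8 = 16 | 1·0+5·1+6·1+5·1 = 16
gcd(2,1,5,6,5) = 1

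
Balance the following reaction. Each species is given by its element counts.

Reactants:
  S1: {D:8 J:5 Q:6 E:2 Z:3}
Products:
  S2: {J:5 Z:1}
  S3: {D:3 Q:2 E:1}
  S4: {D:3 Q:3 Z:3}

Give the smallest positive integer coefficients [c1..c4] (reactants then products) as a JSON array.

Coefficients: [3, 3, 6, 2]

D: 3·8 = 24 | 3·0+6·3+2·3 = 24
J: 3·5 = 15 | 3·5+6·0+2·0 = 15
Q: 3·6 = 18 | 3·0+6·2+2·3 = 18
E: 3·2 = 6 | 3·0+6·1+2·0 = 6
Z: 3·3 = 9 | 3·1+6·0+2·3 = 9
gcd(3,3,6,2) = 1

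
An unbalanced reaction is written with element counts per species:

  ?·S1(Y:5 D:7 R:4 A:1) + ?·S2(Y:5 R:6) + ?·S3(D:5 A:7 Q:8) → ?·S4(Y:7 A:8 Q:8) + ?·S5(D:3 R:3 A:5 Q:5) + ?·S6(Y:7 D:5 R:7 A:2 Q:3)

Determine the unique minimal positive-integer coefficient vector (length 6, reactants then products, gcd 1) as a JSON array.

Coefficients: [1, 6, 5, 1, 4, 4]

Y: 1·5+6·5+5·0 = 35 | 1·7+4·0+4·7 = 35
D: 1·7+6·0+5·5 = 32 | 1·0+4·3+4·5 = 32
R: 1·4+6·6+5·0 = 40 | 1·0+4·3+4·7 = 40
A: 1·1+6·0+5·7 = 36 | 1·8+4·5+4·2 = 36
Q: 1·0+6·0+5·8 = 40 | 1·8+4·5+4·3 = 40
gcd(1,6,5,1,4,4) = 1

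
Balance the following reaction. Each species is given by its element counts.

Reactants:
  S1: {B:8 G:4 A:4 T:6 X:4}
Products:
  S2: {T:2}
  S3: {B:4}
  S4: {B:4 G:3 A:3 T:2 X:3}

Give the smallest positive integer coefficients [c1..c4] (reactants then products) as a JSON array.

Coefficients: [3, 5, 2, 4]

B: 3·8 = 24 | 5·0+2·4+4·4 = 24
G: 3·4 = 12 | 5·0+2·0+4·3 = 12
A: 3·4 = 12 | 5·0+2·0+4·3 = 12
T: 3·6 = 18 | 5·2+2·0+4·2 = 18
X: 3·4 = 12 | 5·0+2·0+4·3 = 12
gcd(3,5,2,4) = 1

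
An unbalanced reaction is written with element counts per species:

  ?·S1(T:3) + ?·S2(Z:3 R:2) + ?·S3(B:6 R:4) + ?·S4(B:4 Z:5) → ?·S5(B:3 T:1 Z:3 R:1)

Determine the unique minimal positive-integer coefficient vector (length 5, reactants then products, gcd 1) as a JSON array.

Coefficients: [2, 1, 1, 3, 6]

B: 2·0+1·0+1·6+3·4 = 18 | 6·3 = 18
T: 2·3+1·0+1·0+3·0 = 6 | 6·1 = 6
Z: 2·0+1·3+1·0+3·5 = 18 | 6·3 = 18
R: 2·0+1·2+1·4+3·0 = 6 | 6·1 = 6
gcd(2,1,1,3,6) = 1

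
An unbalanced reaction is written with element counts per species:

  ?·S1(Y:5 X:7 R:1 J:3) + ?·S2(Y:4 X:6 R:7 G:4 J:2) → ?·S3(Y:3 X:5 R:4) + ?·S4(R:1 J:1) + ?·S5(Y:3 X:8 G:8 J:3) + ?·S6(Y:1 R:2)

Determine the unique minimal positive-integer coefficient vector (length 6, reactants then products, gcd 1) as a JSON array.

Coefficients: [1, 4, 3, 5, 2, 6]

Y: 1·5+4·4 = 21 | 3·3+5·0+2·3+6·1 = 21
X: 1·7+4·6 = 31 | 3·5+5·0+2·8+6·0 = 31
R: 1·1+4·7 = 29 | 3·4+5·1+2·0+6·2 = 29
G: 1·0+4·4 = 16 | 3·0+5·0+2·8+6·0 = 16
J: 1·3+4·2 = 11 | 3·0+5·1+2·3+6·0 = 11
gcd(1,4,3,5,2,6) = 1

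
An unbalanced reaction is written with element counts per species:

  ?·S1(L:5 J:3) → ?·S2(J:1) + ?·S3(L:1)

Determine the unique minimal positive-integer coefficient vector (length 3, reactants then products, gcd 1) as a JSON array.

L: 1·5 = 5 | 3·0+5·1 = 5
J: 1·3 = 3 | 3·1+5·0 = 3
gcd(1,3,5) = 1

Coefficients: [1, 3, 5]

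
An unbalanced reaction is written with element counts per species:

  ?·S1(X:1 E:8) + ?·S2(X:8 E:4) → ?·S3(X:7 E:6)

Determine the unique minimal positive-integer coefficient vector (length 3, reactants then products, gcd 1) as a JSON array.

X: 2·1+5·8 = 42 | 6·7 = 42
E: 2·8+5·4 = 36 | 6·6 = 36
gcd(2,5,6) = 1

Coefficients: [2, 5, 6]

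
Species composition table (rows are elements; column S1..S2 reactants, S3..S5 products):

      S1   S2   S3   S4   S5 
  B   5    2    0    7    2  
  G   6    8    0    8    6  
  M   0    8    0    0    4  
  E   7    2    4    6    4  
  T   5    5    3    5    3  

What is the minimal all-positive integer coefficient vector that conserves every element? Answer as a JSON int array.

B: 6·5+1·2 = 32 | 3·0+4·7+2·2 = 32
G: 6·6+1·8 = 44 | 3·0+4·8+2·6 = 44
M: 6·0+1·8 = 8 | 3·0+4·0+2·4 = 8
E: 6·7+1·2 = 44 | 3·4+4·6+2·4 = 44
T: 6·5+1·5 = 35 | 3·3+4·5+2·3 = 35
gcd(6,1,3,4,2) = 1

Coefficients: [6, 1, 3, 4, 2]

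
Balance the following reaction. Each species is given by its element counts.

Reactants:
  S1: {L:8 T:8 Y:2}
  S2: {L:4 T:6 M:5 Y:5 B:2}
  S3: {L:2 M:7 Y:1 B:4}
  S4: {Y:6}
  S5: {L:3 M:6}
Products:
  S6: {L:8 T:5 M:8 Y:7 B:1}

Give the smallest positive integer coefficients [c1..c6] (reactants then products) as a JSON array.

Coefficients: [3, 1, 1, 5, 6, 6]

L: 3·8+1·4+1·2+5·0+6·3 = 48 | 6·8 = 48
T: 3·8+1·6+1·0+5·0+6·0 = 30 | 6·5 = 30
M: 3·0+1·5+1·7+5·0+6·6 = 48 | 6·8 = 48
Y: 3·2+1·5+1·1+5·6+6·0 = 42 | 6·7 = 42
B: 3·0+1·2+1·4+5·0+6·0 = 6 | 6·1 = 6
gcd(3,1,1,5,6,6) = 1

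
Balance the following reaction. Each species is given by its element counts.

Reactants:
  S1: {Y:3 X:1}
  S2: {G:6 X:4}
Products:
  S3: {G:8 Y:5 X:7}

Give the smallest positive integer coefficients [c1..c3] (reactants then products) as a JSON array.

Coefficients: [5, 4, 3]

G: 5·0+4·6 = 24 | 3·8 = 24
Y: 5·3+4·0 = 15 | 3·5 = 15
X: 5·1+4·4 = 21 | 3·7 = 21
gcd(5,4,3) = 1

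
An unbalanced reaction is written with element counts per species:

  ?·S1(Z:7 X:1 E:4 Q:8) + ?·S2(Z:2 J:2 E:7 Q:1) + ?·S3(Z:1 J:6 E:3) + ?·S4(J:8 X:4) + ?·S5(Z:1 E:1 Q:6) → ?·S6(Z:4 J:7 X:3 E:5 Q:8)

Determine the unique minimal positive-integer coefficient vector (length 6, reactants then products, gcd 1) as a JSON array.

Z: 2·7+2·2+1·1+4·0+5·1 = 24 | 6·4 = 24
J: 2·0+2·2+1·6+4·8+5·0 = 42 | 6·7 = 42
X: 2·1+2·0+1·0+4·4+5·0 = 18 | 6·3 = 18
E: 2·4+2·7+1·3+4·0+5·1 = 30 | 6·5 = 30
Q: 2·8+2·1+1·0+4·0+5·6 = 48 | 6·8 = 48
gcd(2,2,1,4,5,6) = 1

Coefficients: [2, 2, 1, 4, 5, 6]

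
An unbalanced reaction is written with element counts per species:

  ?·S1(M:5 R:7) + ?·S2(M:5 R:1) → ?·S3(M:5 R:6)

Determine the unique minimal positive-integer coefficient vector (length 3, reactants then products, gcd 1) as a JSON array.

Coefficients: [5, 1, 6]

M: 5·5+1·5 = 30 | 6·5 = 30
R: 5·7+1·1 = 36 | 6·6 = 36
gcd(5,1,6) = 1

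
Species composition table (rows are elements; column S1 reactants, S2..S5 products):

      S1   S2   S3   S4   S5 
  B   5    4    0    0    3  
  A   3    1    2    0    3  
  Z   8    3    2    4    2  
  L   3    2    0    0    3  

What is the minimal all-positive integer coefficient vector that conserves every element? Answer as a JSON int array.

Coefficients: [6, 6, 3, 5, 2]

B: 6·5 = 30 | 6·4+3·0+5·0+2·3 = 30
A: 6·3 = 18 | 6·1+3·2+5·0+2·3 = 18
Z: 6·8 = 48 | 6·3+3·2+5·4+2·2 = 48
L: 6·3 = 18 | 6·2+3·0+5·0+2·3 = 18
gcd(6,6,3,5,2) = 1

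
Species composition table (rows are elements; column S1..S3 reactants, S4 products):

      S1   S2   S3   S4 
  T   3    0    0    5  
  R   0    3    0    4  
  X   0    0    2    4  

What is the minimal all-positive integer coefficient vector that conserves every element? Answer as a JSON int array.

T: 5·3+4·0+6·0 = 15 | 3·5 = 15
R: 5·0+4·3+6·0 = 12 | 3·4 = 12
X: 5·0+4·0+6·2 = 12 | 3·4 = 12
gcd(5,4,6,3) = 1

Coefficients: [5, 4, 6, 3]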